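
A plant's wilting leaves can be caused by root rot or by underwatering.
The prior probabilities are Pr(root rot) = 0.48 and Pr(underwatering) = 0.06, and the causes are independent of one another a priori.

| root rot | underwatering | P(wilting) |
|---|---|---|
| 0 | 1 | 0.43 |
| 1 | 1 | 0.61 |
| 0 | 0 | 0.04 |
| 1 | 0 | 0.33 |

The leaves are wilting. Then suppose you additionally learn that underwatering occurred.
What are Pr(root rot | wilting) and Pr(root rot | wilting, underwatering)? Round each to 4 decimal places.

Pr(root rot | wilting) ≈ 0.8347; Pr(root rot | wilting, underwatering) ≈ 0.5670

Enumerate the 4 (root rot, underwatering) configurations and weight by the priors:
  P(wilting) = 0.04×0.52×0.94 + 0.43×0.52×0.06 + 0.33×0.48×0.94 + 0.61×0.48×0.06
        = 0.019552 + 0.013416 + 0.148896 + 0.017568 = 0.199432
Keeping only the root rot-present terms gives 0.166464, so
  P(root rot | wilting) = 0.166464 / 0.199432 ≈ 0.8347

Now also conditioning on underwatering=true:
P(wilting | underwatering) = 0.43*0.52 + 0.61*0.48 = 0.223600 + 0.292800 = 0.516400
Of this, 0.292800 comes from 0.61*0.48 (the root rot=true cases).
Hence the posterior is 0.292800/0.516400 ≈ 0.5670.
— underwatering explains away the evidence for root rot.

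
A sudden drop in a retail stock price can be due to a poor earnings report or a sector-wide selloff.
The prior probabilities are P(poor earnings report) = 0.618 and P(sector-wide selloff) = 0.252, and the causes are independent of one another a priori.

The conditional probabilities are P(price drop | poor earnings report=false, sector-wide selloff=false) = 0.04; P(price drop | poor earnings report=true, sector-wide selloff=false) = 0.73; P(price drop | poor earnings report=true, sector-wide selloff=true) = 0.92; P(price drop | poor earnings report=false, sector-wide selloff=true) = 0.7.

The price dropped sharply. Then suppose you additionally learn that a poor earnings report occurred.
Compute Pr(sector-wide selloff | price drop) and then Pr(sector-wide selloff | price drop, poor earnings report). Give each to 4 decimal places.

Pr(sector-wide selloff | price drop) ≈ 0.3765; Pr(sector-wide selloff | price drop, poor earnings report) ≈ 0.2980

For the numerator, keep only sector-wide selloff=true terms: 0.067385 + 0.143277 = 0.210662
Denominator P(price drop): 0.04×0.382×0.748 + 0.7×0.382×0.252 + 0.73×0.618×0.748 + 0.92×0.618×0.252 = 0.559544
Posterior = 0.210662 / 0.559544 ≈ 0.3765

With the extra evidence:
Weight on sector-wide selloff=true, given the evidence: 0.92×0.252 = 0.231840
Denominator P(price drop | poor earnings report): 0.73×0.748 + 0.92×0.252 = 0.777880
P(sector-wide selloff | price drop, poor earnings report) = 0.231840/0.777880 ≈ 0.2980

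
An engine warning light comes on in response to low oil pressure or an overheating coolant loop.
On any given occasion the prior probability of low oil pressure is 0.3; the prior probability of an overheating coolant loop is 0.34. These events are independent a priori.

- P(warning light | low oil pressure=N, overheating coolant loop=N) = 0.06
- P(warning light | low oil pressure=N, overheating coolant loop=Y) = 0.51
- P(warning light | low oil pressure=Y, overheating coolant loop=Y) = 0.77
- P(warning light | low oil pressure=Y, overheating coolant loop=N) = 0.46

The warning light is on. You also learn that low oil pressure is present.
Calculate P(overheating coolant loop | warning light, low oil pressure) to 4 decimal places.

P(warning light | low oil pressure) = 0.46*0.66 + 0.77*0.34 = 0.303600 + 0.261800 = 0.565400
Restricting to configurations with overheating coolant loop present: 0.77*0.34 = 0.261800.
Hence the posterior is 0.261800/0.565400 ≈ 0.4630.

P(overheating coolant loop | warning light, low oil pressure) ≈ 0.4630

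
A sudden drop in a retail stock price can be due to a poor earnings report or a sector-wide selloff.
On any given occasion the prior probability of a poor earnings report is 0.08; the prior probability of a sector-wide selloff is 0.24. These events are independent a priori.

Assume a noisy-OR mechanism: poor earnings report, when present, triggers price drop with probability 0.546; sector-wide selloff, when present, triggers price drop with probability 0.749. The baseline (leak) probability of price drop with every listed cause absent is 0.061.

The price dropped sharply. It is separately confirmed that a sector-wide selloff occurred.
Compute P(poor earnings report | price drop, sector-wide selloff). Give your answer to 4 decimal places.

Under noisy-OR, P(price drop | causes) = 1 − (1−0.061)·∏(1−qᵢ) over the active causes.
For the numerator, keep only poor earnings report=true terms: 0.892997*0.08 = 0.071440
The normalizing constant is 0.764311*0.92 + 0.892997*0.08 = 0.774606
Posterior = 0.071440 / 0.774606 ≈ 0.0922

P(poor earnings report | price drop, sector-wide selloff) ≈ 0.0922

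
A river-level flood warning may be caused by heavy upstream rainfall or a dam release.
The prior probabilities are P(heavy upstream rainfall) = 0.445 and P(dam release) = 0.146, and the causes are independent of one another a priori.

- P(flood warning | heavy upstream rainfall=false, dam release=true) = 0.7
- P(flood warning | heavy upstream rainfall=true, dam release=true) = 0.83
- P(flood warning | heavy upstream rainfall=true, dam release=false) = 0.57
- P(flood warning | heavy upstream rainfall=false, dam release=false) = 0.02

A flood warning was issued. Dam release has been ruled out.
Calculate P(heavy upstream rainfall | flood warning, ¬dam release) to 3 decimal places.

P(heavy upstream rainfall | flood warning, ¬dam release) ≈ 0.958

Enumerate both values of heavy upstream rainfall and weight by the priors:
  P(flood warning | ¬dam release) = 0.02*0.555 + 0.57*0.445
        = 0.011100 + 0.253650 = 0.264750
The terms with heavy upstream rainfall present sum to 0.253650, so
  P(heavy upstream rainfall | flood warning, ¬dam release) = 0.253650 / 0.264750 ≈ 0.958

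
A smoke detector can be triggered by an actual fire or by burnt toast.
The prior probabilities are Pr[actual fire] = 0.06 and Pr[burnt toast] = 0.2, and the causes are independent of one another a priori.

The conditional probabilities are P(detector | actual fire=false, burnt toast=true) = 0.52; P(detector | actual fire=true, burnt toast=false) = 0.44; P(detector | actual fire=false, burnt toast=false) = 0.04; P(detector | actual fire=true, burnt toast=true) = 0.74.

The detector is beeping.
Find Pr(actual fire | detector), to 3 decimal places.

Pr(actual fire | detector) ≈ 0.190

By total probability over the 4 (actual fire, burnt toast) configurations:
  P(detector) = 0.04·0.94·0.8 + 0.52·0.94·0.2 + 0.44·0.06·0.8 + 0.74·0.06·0.2
        = 0.030080 + 0.097760 + 0.021120 + 0.008880 = 0.157840
The terms with actual fire present sum to 0.030000, so
  P(actual fire | detector) = 0.030000 / 0.157840 ≈ 0.190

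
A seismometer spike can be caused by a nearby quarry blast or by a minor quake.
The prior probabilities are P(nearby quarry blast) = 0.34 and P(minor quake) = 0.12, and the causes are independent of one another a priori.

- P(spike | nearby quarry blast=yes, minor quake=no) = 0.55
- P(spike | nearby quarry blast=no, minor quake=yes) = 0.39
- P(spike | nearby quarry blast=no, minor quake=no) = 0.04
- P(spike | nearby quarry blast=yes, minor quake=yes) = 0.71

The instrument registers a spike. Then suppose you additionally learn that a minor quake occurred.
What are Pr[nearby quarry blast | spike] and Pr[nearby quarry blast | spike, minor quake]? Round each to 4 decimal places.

Pr[nearby quarry blast | spike] ≈ 0.7815; Pr[nearby quarry blast | spike, minor quake] ≈ 0.4840

For the numerator, keep only nearby quarry blast=true terms: 0.164560 + 0.028968 = 0.193528
Normalizer over all consistent configurations: 0.04·0.66·0.88 + 0.39·0.66·0.12 + 0.55·0.34·0.88 + 0.71·0.34·0.12 = 0.247648
Posterior = 0.193528 / 0.247648 ≈ 0.7815

Now condition on the additional information:
By total probability over both values of nearby quarry blast:
  P(spike | minor quake) = 0.39*0.66 + 0.71*0.34
        = 0.257400 + 0.241400 = 0.498800
Configurations with nearby quarry blast contribute 0.241400, so
  P(nearby quarry blast | spike, minor quake) = 0.241400 / 0.498800 ≈ 0.4840
— minor quake explains away the evidence for nearby quarry blast.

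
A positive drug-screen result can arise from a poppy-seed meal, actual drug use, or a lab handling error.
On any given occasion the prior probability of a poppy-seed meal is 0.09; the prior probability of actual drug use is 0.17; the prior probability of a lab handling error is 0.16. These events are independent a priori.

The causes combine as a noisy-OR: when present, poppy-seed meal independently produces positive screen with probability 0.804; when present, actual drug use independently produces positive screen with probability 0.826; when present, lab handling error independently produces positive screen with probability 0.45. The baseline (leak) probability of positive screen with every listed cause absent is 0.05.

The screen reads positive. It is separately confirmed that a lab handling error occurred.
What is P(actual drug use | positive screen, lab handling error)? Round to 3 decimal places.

P(actual drug use | positive screen, lab handling error) ≈ 0.267

Under noisy-OR, P(positive screen | causes) = 1 − (1−0.05)·∏(1−qᵢ) over the active causes.
P(positive screen | lab handling error) = 0.4775*0.91*0.83 + 0.909085*0.91*0.17 + 0.89759*0.09*0.83 + 0.982181*0.09*0.17 = 0.360656 + 0.140635 + 0.067050 + 0.015027 = 0.583368
Restricting to configurations with actual drug use present: 0.140635 + 0.015027 = 0.155662.
P(actual drug use | positive screen, lab handling error) = 0.155662 / 0.583368 ≈ 0.267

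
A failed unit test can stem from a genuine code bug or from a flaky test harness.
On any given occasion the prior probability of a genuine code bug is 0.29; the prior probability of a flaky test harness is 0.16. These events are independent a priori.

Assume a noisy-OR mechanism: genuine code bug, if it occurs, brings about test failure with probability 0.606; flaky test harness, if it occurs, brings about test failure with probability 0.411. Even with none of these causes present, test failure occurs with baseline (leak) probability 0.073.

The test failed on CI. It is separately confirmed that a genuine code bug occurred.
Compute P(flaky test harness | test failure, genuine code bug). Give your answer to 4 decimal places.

P(flaky test harness | test failure, genuine code bug) ≈ 0.1906

Under noisy-OR, P(test failure | causes) = 1 − (1−0.073)·∏(1−qᵢ) over the active causes.
Sum P(test failure|·) weighted by the priors over both values of flaky test harness:
  P(test failure | genuine code bug) = 0.634762×0.84 + 0.784875×0.16
        = 0.533200 + 0.125580 = 0.658780
Configurations with flaky test harness contribute 0.125580, so
  P(flaky test harness | test failure, genuine code bug) = 0.125580 / 0.658780 ≈ 0.1906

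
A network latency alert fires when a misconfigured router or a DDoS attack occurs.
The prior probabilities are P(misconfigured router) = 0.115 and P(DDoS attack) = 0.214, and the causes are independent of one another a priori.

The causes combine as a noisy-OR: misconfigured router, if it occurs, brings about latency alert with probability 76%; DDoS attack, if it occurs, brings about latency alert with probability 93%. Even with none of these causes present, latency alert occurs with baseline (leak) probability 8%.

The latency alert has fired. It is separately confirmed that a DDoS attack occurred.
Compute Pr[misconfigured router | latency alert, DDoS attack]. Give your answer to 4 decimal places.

Under noisy-OR, P(latency alert | causes) = 1 − (1−0.08)·∏(1−qᵢ) over the active causes.
Numerator (weight on configurations with misconfigured router): 0.984544*0.115 = 0.113223
The normalizing constant is 0.9356*0.885 + 0.984544*0.115 = 0.941229
P(misconfigured router | latency alert, DDoS attack) = 0.113223/0.941229 ≈ 0.1203

Pr[misconfigured router | latency alert, DDoS attack] ≈ 0.1203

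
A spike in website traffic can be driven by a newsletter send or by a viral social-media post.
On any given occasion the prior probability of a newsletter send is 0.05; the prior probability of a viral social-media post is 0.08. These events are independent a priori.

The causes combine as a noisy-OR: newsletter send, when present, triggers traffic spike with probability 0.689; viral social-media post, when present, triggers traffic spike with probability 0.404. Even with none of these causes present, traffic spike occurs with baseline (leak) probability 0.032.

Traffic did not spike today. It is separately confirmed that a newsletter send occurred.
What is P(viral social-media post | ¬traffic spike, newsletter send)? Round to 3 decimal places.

Under noisy-OR, P(traffic spike | causes) = 1 − (1−0.032)·∏(1−qᵢ) over the active causes.
P(¬traffic spike | newsletter send) = 0.301048·0.92 + 0.179425·0.08 = 0.276964 + 0.014354 = 0.291318
The viral social-media post-present share is 0.179425·0.08 = 0.014354.
Hence the posterior is 0.014354/0.291318 ≈ 0.049.

P(viral social-media post | ¬traffic spike, newsletter send) ≈ 0.049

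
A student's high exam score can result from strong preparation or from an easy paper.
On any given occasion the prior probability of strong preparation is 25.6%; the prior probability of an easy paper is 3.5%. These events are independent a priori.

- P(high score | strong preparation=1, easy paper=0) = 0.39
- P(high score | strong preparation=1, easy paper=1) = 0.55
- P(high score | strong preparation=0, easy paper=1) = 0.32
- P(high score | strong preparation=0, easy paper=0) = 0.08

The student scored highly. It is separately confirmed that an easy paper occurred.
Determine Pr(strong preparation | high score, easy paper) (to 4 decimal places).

P(high score | easy paper) = 0.32×0.744 + 0.55×0.256 = 0.238080 + 0.140800 = 0.378880
Restricting to configurations with strong preparation present: 0.55×0.256 = 0.140800.
P(strong preparation | high score, easy paper) = 0.140800 / 0.378880 ≈ 0.3716

Pr(strong preparation | high score, easy paper) ≈ 0.3716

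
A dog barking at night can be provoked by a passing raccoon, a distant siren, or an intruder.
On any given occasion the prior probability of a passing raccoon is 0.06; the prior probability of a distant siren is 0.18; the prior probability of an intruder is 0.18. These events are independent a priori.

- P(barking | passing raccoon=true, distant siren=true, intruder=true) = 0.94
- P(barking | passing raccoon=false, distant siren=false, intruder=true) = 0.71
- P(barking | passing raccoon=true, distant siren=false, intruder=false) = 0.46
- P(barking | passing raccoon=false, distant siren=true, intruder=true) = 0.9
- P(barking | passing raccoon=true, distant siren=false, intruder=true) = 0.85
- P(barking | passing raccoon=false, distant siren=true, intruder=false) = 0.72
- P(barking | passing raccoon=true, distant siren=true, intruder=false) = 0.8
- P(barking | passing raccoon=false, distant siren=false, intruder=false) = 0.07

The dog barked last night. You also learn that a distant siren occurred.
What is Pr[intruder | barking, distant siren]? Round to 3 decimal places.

Pr[intruder | barking, distant siren] ≈ 0.215

By total probability over the 4 (passing raccoon, intruder) configurations:
  P(barking | distant siren) = 0.72*0.94*0.82 + 0.9*0.94*0.18 + 0.8*0.06*0.82 + 0.94*0.06*0.18
        = 0.554976 + 0.152280 + 0.039360 + 0.010152 = 0.756768
Keeping only the intruder-present terms gives 0.162432, so
  P(intruder | barking, distant siren) = 0.162432 / 0.756768 ≈ 0.215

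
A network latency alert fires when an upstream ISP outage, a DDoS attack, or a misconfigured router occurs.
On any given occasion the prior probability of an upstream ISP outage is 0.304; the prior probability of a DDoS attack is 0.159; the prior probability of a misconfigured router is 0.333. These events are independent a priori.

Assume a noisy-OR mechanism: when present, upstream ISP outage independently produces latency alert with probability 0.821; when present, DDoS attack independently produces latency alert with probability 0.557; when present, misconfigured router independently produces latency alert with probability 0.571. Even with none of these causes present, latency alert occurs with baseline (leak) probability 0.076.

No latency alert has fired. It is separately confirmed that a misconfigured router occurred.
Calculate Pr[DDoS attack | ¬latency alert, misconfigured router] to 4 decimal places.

Pr[DDoS attack | ¬latency alert, misconfigured router] ≈ 0.0773

Under noisy-OR, P(latency alert | causes) = 1 − (1−0.076)·∏(1−qᵢ) over the active causes.
P(¬latency alert | misconfigured router) = 0.396396·0.696·0.841 + 0.175603·0.696·0.159 + 0.070955·0.304·0.841 + 0.031433·0.304·0.159 = 0.232025 + 0.019433 + 0.018141 + 0.001519 = 0.271118
Restricting to configurations with DDoS attack present: 0.019433 + 0.001519 = 0.020952.
Hence the posterior is 0.020952/0.271118 ≈ 0.0773.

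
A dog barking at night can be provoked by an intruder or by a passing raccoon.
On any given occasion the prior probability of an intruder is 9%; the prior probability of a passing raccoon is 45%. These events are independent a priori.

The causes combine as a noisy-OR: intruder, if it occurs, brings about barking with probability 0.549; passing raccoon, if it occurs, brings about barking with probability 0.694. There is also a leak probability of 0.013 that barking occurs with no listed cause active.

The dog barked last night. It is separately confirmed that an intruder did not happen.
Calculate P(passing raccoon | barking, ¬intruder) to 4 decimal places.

Under noisy-OR, P(barking | causes) = 1 − (1−0.013)·∏(1−qᵢ) over the active causes.
P(barking | ¬intruder) = 0.013*0.55 + 0.697978*0.45 = 0.007150 + 0.314090 = 0.321240
The passing raccoon-present share is 0.697978*0.45 = 0.314090.
P(passing raccoon | barking, ¬intruder) = 0.314090 / 0.321240 ≈ 0.9777

P(passing raccoon | barking, ¬intruder) ≈ 0.9777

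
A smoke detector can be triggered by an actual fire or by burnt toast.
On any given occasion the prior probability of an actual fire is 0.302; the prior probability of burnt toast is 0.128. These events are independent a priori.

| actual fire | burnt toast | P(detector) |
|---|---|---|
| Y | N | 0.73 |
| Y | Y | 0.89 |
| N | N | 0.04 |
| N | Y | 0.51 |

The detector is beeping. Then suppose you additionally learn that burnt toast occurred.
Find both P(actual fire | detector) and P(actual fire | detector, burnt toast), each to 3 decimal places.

P(actual fire | detector) ≈ 0.764; P(actual fire | detector, burnt toast) ≈ 0.430

Numerator (weight on configurations with actual fire): 0.192241 + 0.034404 = 0.226645
Normalizer over all consistent configurations: 0.04·0.698·0.872 + 0.51·0.698·0.128 + 0.73·0.302·0.872 + 0.89·0.302·0.128 = 0.296556
P(actual fire | detector) = 0.226645/0.296556 ≈ 0.764

With the extra evidence:
For the numerator, keep only actual fire=true terms: 0.89·0.302 = 0.268780
Denominator P(detector | burnt toast): 0.51·0.698 + 0.89·0.302 = 0.624760
P(actual fire | detector, burnt toast) = 0.268780/0.624760 ≈ 0.430
— burnt toast explains away the evidence for actual fire.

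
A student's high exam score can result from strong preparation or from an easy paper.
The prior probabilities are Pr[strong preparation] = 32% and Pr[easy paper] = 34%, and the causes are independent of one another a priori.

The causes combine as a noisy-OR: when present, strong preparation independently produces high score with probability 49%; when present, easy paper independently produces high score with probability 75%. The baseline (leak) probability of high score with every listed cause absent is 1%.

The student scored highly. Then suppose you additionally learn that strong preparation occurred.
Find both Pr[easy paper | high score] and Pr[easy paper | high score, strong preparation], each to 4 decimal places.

Under noisy-OR, P(high score | causes) = 1 − (1−0.01)·∏(1−qᵢ) over the active causes.
P(high score) = 0.01×0.68×0.66 + 0.7525×0.68×0.34 + 0.4951×0.32×0.66 + 0.873775×0.32×0.34 = 0.004488 + 0.173978 + 0.104565 + 0.095067 = 0.378098
Of this, 0.269045 comes from 0.173978 + 0.095067 (the easy paper=true cases).
Hence the posterior is 0.269045/0.378098 ≈ 0.7116.

With the extra evidence:
Weight on easy paper=true, given the evidence: 0.873775*0.34 = 0.297084
Denominator P(high score | strong preparation): 0.4951*0.66 + 0.873775*0.34 = 0.623850
P(easy paper | high score, strong preparation) = 0.297084/0.623850 ≈ 0.4762
— strong preparation explains away the evidence for easy paper.

Pr[easy paper | high score] ≈ 0.7116; Pr[easy paper | high score, strong preparation] ≈ 0.4762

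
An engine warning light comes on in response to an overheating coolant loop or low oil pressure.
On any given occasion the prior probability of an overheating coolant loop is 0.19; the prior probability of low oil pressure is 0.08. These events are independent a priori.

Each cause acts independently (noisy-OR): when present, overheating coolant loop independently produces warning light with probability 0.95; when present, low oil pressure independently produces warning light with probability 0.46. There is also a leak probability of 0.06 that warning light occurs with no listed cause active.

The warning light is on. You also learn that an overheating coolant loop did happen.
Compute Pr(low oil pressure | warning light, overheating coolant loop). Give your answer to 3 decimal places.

Pr(low oil pressure | warning light, overheating coolant loop) ≈ 0.082

Under noisy-OR, P(warning light | causes) = 1 − (1−0.06)·∏(1−qᵢ) over the active causes.
Numerator (weight on configurations with low oil pressure): 0.97462·0.08 = 0.077970
Normalizer over all consistent configurations: 0.953·0.92 + 0.97462·0.08 = 0.954730
Posterior = 0.077970 / 0.954730 ≈ 0.082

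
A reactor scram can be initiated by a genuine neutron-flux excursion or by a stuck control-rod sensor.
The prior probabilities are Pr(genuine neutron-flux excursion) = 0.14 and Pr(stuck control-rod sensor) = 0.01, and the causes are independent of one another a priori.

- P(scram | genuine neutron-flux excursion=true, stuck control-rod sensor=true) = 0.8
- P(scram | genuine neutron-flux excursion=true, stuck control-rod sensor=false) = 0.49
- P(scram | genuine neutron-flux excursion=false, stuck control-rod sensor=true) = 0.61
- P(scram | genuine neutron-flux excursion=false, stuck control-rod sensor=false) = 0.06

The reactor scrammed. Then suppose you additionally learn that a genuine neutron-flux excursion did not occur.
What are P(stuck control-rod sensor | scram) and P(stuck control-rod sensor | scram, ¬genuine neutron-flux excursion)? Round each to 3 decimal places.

P(stuck control-rod sensor | scram) ≈ 0.051; P(stuck control-rod sensor | scram, ¬genuine neutron-flux excursion) ≈ 0.093

P(scram) = 0.06·0.86·0.99 + 0.61·0.86·0.01 + 0.49·0.14·0.99 + 0.8·0.14·0.01 = 0.051084 + 0.005246 + 0.067914 + 0.001120 = 0.125364
Of this, 0.006366 comes from 0.005246 + 0.001120 (the stuck control-rod sensor=true cases).
P(stuck control-rod sensor | scram) = 0.006366 / 0.125364 ≈ 0.051

With the extra evidence:
Enumerate both values of stuck control-rod sensor and weight by the priors:
  P(scram | ¬genuine neutron-flux excursion) = 0.06·0.99 + 0.61·0.01
        = 0.059400 + 0.006100 = 0.065500
Keeping only the stuck control-rod sensor-present terms gives 0.006100, so
  P(stuck control-rod sensor | scram, ¬genuine neutron-flux excursion) = 0.006100 / 0.065500 ≈ 0.093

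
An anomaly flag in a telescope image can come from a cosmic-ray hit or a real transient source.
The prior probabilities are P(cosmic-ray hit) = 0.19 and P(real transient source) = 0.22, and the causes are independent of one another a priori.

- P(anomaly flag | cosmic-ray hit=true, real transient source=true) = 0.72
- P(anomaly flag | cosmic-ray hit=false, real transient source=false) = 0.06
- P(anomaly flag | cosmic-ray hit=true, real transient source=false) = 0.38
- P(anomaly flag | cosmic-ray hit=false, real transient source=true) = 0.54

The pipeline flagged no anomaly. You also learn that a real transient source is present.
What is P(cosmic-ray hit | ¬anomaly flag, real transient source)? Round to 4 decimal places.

P(cosmic-ray hit | ¬anomaly flag, real transient source) ≈ 0.1249

By total probability over both values of cosmic-ray hit:
  P(¬anomaly flag | real transient source) = 0.46*0.81 + 0.28*0.19
        = 0.372600 + 0.053200 = 0.425800
Configurations with cosmic-ray hit contribute 0.053200, so
  P(cosmic-ray hit | ¬anomaly flag, real transient source) = 0.053200 / 0.425800 ≈ 0.1249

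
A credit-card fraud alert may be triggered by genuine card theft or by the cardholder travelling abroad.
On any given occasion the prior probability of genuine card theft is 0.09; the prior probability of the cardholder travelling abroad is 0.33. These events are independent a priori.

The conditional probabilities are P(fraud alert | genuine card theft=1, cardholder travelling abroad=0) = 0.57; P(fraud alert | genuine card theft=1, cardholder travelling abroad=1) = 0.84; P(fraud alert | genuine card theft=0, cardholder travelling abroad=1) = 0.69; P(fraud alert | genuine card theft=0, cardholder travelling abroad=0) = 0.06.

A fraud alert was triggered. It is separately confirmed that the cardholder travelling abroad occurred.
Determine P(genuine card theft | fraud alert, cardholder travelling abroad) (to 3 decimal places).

P(genuine card theft | fraud alert, cardholder travelling abroad) ≈ 0.107

For the numerator, keep only genuine card theft=true terms: 0.84·0.09 = 0.075600
Denominator P(fraud alert | cardholder travelling abroad): 0.69·0.91 + 0.84·0.09 = 0.703500
P(genuine card theft | fraud alert, cardholder travelling abroad) = 0.075600/0.703500 ≈ 0.107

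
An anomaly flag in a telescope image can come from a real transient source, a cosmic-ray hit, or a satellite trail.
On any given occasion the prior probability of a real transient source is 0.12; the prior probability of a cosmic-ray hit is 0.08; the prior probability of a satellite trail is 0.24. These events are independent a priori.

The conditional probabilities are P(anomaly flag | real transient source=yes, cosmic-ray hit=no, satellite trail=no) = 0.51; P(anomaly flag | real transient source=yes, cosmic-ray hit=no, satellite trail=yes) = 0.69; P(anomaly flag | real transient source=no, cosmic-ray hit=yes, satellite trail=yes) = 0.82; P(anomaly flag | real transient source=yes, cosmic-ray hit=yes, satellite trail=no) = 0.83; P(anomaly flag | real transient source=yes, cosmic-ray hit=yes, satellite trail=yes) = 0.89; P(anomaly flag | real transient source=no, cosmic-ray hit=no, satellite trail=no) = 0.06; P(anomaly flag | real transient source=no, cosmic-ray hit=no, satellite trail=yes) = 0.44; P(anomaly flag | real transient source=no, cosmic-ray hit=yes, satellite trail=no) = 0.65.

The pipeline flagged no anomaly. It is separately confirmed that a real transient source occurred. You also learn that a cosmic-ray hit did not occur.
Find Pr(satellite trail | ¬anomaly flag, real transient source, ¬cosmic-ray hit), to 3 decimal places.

P(¬anomaly flag | real transient source, ¬cosmic-ray hit) = 0.49*0.76 + 0.31*0.24 = 0.372400 + 0.074400 = 0.446800
Of this, 0.074400 comes from 0.31*0.24 (the satellite trail=true cases).
P(satellite trail | ¬anomaly flag, real transient source, ¬cosmic-ray hit) = 0.074400 / 0.446800 ≈ 0.167

Pr(satellite trail | ¬anomaly flag, real transient source, ¬cosmic-ray hit) ≈ 0.167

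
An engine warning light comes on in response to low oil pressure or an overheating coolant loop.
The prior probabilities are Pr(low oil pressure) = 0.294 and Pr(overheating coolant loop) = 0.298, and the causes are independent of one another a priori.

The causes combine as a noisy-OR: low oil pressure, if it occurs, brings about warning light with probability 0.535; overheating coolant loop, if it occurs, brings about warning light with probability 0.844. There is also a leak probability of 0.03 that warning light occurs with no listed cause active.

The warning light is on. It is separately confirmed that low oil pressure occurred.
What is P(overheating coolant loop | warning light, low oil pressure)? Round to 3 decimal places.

P(overheating coolant loop | warning light, low oil pressure) ≈ 0.418

Under noisy-OR, P(warning light | causes) = 1 − (1−0.03)·∏(1−qᵢ) over the active causes.
By total probability over both values of overheating coolant loop:
  P(warning light | low oil pressure) = 0.54895×0.702 + 0.929636×0.298
        = 0.385363 + 0.277032 = 0.662395
Keeping only the overheating coolant loop-present terms gives 0.277032, so
  P(overheating coolant loop | warning light, low oil pressure) = 0.277032 / 0.662395 ≈ 0.418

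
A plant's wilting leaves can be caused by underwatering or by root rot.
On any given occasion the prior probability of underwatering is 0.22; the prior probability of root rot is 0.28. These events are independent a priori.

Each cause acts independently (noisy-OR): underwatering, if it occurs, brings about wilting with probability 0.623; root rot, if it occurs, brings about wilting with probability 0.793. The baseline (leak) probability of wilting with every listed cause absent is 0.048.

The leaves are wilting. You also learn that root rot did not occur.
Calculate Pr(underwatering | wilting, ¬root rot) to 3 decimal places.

Under noisy-OR, P(wilting | causes) = 1 − (1−0.048)·∏(1−qᵢ) over the active causes.
P(wilting | ¬root rot) = 0.048·0.78 + 0.641096·0.22 = 0.037440 + 0.141041 = 0.178481
Restricting to configurations with underwatering present: 0.641096·0.22 = 0.141041.
So P(underwatering | wilting, ¬root rot) = 0.141041/0.178481 ≈ 0.790.

Pr(underwatering | wilting, ¬root rot) ≈ 0.790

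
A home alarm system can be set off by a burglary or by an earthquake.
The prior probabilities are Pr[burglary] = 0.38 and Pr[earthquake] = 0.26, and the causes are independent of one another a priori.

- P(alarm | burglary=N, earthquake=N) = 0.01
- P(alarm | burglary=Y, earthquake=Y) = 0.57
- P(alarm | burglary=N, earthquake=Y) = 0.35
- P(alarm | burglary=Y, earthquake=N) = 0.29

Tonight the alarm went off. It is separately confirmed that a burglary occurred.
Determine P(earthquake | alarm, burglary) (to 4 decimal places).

Weight on earthquake=true, given the evidence: 0.57×0.26 = 0.148200
Normalizer over all consistent configurations: 0.29×0.74 + 0.57×0.26 = 0.362800
Posterior = 0.148200 / 0.362800 ≈ 0.4085

P(earthquake | alarm, burglary) ≈ 0.4085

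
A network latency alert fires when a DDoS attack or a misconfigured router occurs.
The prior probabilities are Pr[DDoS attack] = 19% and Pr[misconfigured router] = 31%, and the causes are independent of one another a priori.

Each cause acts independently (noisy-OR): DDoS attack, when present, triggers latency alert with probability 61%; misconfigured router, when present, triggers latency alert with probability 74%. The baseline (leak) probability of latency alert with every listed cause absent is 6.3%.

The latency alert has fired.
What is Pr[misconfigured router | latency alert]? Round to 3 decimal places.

Under noisy-OR, P(latency alert | causes) = 1 − (1−0.063)·∏(1−qᵢ) over the active causes.
Enumerate the 4 (DDoS attack, misconfigured router) configurations and weight by the priors:
  P(latency alert) = 0.063*0.81*0.69 + 0.75638*0.81*0.31 + 0.63457*0.19*0.69 + 0.904988*0.19*0.31
        = 0.035211 + 0.189927 + 0.083192 + 0.053304 = 0.361634
Keeping only the misconfigured router-present terms gives 0.243231, so
  P(misconfigured router | latency alert) = 0.243231 / 0.361634 ≈ 0.673

Pr[misconfigured router | latency alert] ≈ 0.673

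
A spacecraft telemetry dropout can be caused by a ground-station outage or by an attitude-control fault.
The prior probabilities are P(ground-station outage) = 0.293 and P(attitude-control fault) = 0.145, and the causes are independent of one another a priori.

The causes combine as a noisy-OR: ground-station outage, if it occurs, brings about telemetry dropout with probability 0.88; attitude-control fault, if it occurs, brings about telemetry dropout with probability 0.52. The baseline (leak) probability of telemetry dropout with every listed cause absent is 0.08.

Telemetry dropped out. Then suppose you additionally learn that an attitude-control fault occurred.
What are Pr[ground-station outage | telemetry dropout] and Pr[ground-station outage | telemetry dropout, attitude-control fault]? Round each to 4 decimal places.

Under noisy-OR, P(telemetry dropout | causes) = 1 − (1−0.08)·∏(1−qᵢ) over the active causes.
Weight on ground-station outage=true, given the evidence: 0.222858 + 0.040234 = 0.263092
The normalizing constant is 0.08*0.707*0.855 + 0.5584*0.707*0.145 + 0.8896*0.293*0.855 + 0.947008*0.293*0.145 = 0.368695
Posterior = 0.263092 / 0.368695 ≈ 0.7136

With the extra evidence:
P(telemetry dropout | attitude-control fault) = 0.5584×0.707 + 0.947008×0.293 = 0.394789 + 0.277473 = 0.672262
Restricting to configurations with ground-station outage present: 0.947008×0.293 = 0.277473.
P(ground-station outage | telemetry dropout, attitude-control fault) = 0.277473 / 0.672262 ≈ 0.4127

Pr[ground-station outage | telemetry dropout] ≈ 0.7136; Pr[ground-station outage | telemetry dropout, attitude-control fault] ≈ 0.4127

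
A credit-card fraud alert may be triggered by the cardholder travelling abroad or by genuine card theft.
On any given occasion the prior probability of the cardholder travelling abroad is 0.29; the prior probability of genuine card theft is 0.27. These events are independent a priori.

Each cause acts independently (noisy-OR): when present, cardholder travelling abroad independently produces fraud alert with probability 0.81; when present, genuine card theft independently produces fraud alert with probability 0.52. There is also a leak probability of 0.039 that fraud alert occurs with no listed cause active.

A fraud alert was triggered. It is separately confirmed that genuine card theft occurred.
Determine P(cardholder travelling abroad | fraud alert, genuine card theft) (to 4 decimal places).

P(cardholder travelling abroad | fraud alert, genuine card theft) ≈ 0.4089

Under noisy-OR, P(fraud alert | causes) = 1 − (1−0.039)·∏(1−qᵢ) over the active causes.
Sum P(fraud alert|·) weighted by the priors over both values of cardholder travelling abroad:
  P(fraud alert | genuine card theft) = 0.53872·0.71 + 0.912357·0.29
        = 0.382491 + 0.264584 = 0.647075
The terms with cardholder travelling abroad present sum to 0.264584, so
  P(cardholder travelling abroad | fraud alert, genuine card theft) = 0.264584 / 0.647075 ≈ 0.4089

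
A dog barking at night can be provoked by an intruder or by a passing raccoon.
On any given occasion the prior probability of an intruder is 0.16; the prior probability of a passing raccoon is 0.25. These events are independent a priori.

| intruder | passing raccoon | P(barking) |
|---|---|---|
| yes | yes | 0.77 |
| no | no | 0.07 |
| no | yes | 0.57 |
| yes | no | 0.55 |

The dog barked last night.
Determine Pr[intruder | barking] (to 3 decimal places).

Pr[intruder | barking] ≈ 0.371

P(barking) = 0.07*0.84*0.75 + 0.57*0.84*0.25 + 0.55*0.16*0.75 + 0.77*0.16*0.25 = 0.044100 + 0.119700 + 0.066000 + 0.030800 = 0.260600
The intruder-present share is 0.066000 + 0.030800 = 0.096800.
P(intruder | barking) = 0.096800 / 0.260600 ≈ 0.371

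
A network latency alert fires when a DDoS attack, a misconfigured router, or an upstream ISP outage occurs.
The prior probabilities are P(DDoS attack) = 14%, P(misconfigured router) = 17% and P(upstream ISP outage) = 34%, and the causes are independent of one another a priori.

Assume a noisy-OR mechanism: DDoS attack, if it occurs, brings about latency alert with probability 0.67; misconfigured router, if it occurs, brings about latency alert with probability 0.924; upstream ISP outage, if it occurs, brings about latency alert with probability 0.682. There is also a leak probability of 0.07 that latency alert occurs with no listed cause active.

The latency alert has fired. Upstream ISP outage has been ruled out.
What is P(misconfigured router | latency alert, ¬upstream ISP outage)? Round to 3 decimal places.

P(misconfigured router | latency alert, ¬upstream ISP outage) ≈ 0.549

Under noisy-OR, P(latency alert | causes) = 1 − (1−0.07)·∏(1−qᵢ) over the active causes.
Weight on misconfigured router=true, given the evidence: 0.135867 + 0.023245 = 0.159112
The normalizing constant is 0.07·0.86·0.83 + 0.92932·0.86·0.17 + 0.6931·0.14·0.83 + 0.976676·0.14·0.17 = 0.289616
Posterior = 0.159112 / 0.289616 ≈ 0.549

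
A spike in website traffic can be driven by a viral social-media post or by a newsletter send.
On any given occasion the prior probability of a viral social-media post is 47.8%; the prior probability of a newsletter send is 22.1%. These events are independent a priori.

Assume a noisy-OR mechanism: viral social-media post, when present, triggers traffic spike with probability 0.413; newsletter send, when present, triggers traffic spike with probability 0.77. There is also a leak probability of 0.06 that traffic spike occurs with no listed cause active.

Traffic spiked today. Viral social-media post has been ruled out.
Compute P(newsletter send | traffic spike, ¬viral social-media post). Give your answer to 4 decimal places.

P(newsletter send | traffic spike, ¬viral social-media post) ≈ 0.7875

Under noisy-OR, P(traffic spike | causes) = 1 − (1−0.06)·∏(1−qᵢ) over the active causes.
Enumerate both values of newsletter send and weight by the priors:
  P(traffic spike | ¬viral social-media post) = 0.06·0.779 + 0.7838·0.221
        = 0.046740 + 0.173220 = 0.219960
Configurations with newsletter send contribute 0.173220, so
  P(newsletter send | traffic spike, ¬viral social-media post) = 0.173220 / 0.219960 ≈ 0.7875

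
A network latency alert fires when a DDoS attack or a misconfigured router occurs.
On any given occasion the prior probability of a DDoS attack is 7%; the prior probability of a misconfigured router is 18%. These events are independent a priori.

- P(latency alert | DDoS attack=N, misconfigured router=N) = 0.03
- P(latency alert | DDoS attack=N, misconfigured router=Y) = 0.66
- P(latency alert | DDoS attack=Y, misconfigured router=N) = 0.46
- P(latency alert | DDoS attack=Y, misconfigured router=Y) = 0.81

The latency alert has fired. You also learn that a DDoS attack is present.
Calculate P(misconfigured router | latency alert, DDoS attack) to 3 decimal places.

P(misconfigured router | latency alert, DDoS attack) ≈ 0.279

P(latency alert | DDoS attack) = 0.46×0.82 + 0.81×0.18 = 0.377200 + 0.145800 = 0.523000
Restricting to configurations with misconfigured router present: 0.81×0.18 = 0.145800.
So P(misconfigured router | latency alert, DDoS attack) = 0.145800/0.523000 ≈ 0.279.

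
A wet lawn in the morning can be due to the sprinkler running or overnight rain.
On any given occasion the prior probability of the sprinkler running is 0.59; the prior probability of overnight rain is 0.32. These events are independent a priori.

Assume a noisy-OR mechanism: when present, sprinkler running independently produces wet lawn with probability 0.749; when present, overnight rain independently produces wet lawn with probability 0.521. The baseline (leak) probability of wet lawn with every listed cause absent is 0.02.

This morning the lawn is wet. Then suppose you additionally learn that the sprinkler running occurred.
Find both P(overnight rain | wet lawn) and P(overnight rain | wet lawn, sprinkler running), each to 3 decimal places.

Under noisy-OR, P(wet lawn | causes) = 1 − (1−0.02)·∏(1−qᵢ) over the active causes.
Enumerate the 4 (sprinkler running, overnight rain) configurations and weight by the priors:
  P(wet lawn) = 0.02·0.41·0.68 + 0.53058·0.41·0.32 + 0.75402·0.59·0.68 + 0.882176·0.59·0.32
        = 0.005576 + 0.069612 + 0.302513 + 0.166555 = 0.544256
The terms with overnight rain present sum to 0.236167, so
  P(overnight rain | wet lawn) = 0.236167 / 0.544256 ≈ 0.434

Now also conditioning on sprinkler running=true:
P(wet lawn | sprinkler running) = 0.75402*0.68 + 0.882176*0.32 = 0.512734 + 0.282296 = 0.795030
Restricting to configurations with overnight rain present: 0.882176*0.32 = 0.282296.
P(overnight rain | wet lawn, sprinkler running) = 0.282296 / 0.795030 ≈ 0.355
— sprinkler running explains away the evidence for overnight rain.

P(overnight rain | wet lawn) ≈ 0.434; P(overnight rain | wet lawn, sprinkler running) ≈ 0.355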